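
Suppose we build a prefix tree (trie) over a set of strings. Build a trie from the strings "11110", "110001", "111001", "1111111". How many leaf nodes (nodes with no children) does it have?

4

Leaves are exactly the stored words that no other stored word extends.
Those words: "110001", "111001", "11110", "1111111"
Leaf count: 4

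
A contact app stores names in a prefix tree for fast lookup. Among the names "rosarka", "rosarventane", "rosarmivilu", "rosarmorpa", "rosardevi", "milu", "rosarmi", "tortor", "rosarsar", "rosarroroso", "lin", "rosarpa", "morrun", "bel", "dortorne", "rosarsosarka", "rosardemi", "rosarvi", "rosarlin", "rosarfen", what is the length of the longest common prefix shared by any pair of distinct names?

Equivalently: take the maximum, over all pairs, of their longest common prefix length.
"rosardemi" and "rosardevi" agree on "rosarde" (7 characters) before diverging; nothing deeper is shared.
Longest shared-prefix length: 7

7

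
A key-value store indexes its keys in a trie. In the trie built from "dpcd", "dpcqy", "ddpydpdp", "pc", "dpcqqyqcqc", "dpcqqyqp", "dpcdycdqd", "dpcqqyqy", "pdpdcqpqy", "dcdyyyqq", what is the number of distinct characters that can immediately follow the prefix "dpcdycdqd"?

0

The children of the "dpcdycdqd" node are the distinct next characters among strings starting with "dpcdycdqd".
No stored string extends past "dpcdycdqd".
That node has 0 child edges.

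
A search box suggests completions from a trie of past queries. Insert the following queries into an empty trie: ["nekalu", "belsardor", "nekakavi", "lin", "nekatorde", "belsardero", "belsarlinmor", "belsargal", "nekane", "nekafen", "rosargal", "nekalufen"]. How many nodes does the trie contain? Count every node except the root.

For each word, the new-node count is its length minus the longest prefix already in the trie:
  "nekalu" → 6 new (n, e, k, a, l, u)
  "belsardor" → 9 new (b, e, l, s, a, r, d, o, r)
  "nekakavi" → prefix "neka" already present; 4 new (k, a, v, i)
  "lin" → 3 new (l, i, n)
  "nekatorde" → prefix "neka" already present; 5 new (t, o, r, d, e)
  "belsardero" → prefix "belsard" already present; 3 new (e, r, o)
  "belsarlinmor" → prefix "belsar" already present; 6 new (l, i, n, m, o, r)
  "belsargal" → prefix "belsar" already present; 3 new (g, a, l)
  "nekane" → prefix "neka" already present; 2 new (n, e)
  "nekafen" → prefix "neka" already present; 3 new (f, e, n)
  "rosargal" → 8 new (r, o, s, a, r, g, a, l)
  "nekalufen" → prefix "nekalu" already present; 3 new (f, e, n)
Total nodes = 6 + 9 + 4 + 3 + 5 + 3 + 6 + 3 + 2 + 3 + 8 + 3 = 55

55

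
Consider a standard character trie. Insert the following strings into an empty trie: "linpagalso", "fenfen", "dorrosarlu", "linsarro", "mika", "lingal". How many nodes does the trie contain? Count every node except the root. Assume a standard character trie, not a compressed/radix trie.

38

Insert word by word; a character creates a node only if that edge doesn't already exist:
  "linpagalso" → 10 new (l, i, n, p, a, g, a, l, s, o)
  "fenfen" → 6 new (f, e, n, f, e, n)
  "dorrosarlu" → 10 new (d, o, r, r, o, s, a, r, l, u)
  "linsarro" → prefix "lin" already present; 5 new (s, a, r, r, o)
  "mika" → 4 new (m, i, k, a)
  "lingal" → prefix "lin" already present; 3 new (g, a, l)
Total nodes = 10 + 6 + 10 + 5 + 4 + 3 = 38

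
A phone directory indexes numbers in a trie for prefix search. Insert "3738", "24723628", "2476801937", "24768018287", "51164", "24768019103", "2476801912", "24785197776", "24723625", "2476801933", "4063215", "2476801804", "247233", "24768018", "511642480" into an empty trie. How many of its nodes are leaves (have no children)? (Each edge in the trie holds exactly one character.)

13

Leaves are exactly the stored words that no other stored word extends.
Those words: "247233", "24723625", "24723628", "2476801804", "24768018287", "24768019103", "2476801912", "2476801933", "2476801937", "24785197776", "3738", "4063215", "511642480"
Leaf count: 13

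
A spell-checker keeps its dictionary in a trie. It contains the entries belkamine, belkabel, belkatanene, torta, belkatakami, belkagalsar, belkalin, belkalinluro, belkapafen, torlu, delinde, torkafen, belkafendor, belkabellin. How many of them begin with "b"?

10

Filter for entries beginning with "b":
Matches: "belkabel", "belkabellin", "belkafendor", "belkagalsar", "belkalin", "belkalinluro", "belkamine", "belkapafen", "belkatakami", "belkatanene"
Count: 10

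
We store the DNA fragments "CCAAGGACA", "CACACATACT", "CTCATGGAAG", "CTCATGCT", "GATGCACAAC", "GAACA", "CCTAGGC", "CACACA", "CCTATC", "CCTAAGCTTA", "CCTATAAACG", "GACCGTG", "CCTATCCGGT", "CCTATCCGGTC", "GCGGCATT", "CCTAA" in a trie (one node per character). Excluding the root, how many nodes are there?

For each word, the new-node count is its length minus the longest prefix already in the trie:
  "CCAAGGACA" → 9 new (C, C, A, A, G, G, A, C, A)
  "CACACATACT" → prefix "C" already present; 9 new (A, C, A, C, A, T, A, C, T)
  "CTCATGGAAG" → prefix "C" already present; 9 new (T, C, A, T, G, G, A, A, G)
  "CTCATGCT" → prefix "CTCATG" already present; 2 new (C, T)
  "GATGCACAAC" → 10 new (G, A, T, G, C, A, C, A, A, C)
  "GAACA" → prefix "GA" already present; 3 new (A, C, A)
  "CCTAGGC" → prefix "CC" already present; 5 new (T, A, G, G, C)
  "CACACA" → prefix "CACACA" already present; 0 new (none)
  "CCTATC" → prefix "CCTA" already present; 2 new (T, C)
  "CCTAAGCTTA" → prefix "CCTA" already present; 6 new (A, G, C, T, T, A)
  "CCTATAAACG" → prefix "CCTAT" already present; 5 new (A, A, A, C, G)
  "GACCGTG" → prefix "GA" already present; 5 new (C, C, G, T, G)
  "CCTATCCGGT" → prefix "CCTATC" already present; 4 new (C, G, G, T)
  "CCTATCCGGTC" → prefix "CCTATCCGGT" already present; 1 new (C)
  "GCGGCATT" → prefix "G" already present; 7 new (C, G, G, C, A, T, T)
  "CCTAA" → prefix "CCTAA" already present; 0 new (none)
Total nodes = 9 + 9 + 9 + 2 + 10 + 3 + 5 + 0 + 2 + 6 + 5 + 5 + 4 + 1 + 7 + 0 = 77

77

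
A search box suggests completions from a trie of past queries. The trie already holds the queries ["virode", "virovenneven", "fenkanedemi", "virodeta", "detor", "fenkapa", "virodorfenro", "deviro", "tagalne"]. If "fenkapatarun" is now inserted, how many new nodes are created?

5

"fenkapa" is already a path in the trie; the remaining "tarun" must be added.
Each of the 5 remaining characters creates one node.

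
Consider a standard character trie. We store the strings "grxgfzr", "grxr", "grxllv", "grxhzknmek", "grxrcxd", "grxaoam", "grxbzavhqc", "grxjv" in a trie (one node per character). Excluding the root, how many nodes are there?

34

Trie structure (* marks end of a word):
(root)
└─ g
   └─ r
      └─ x
         ├─ a
         │  └─ o
         │     └─ a
         │        └─ m *
         ├─ b
         │  └─ z
         │     └─ a
         │        └─ v
         │           └─ h
         │              └─ q
         │                 └─ c *
         ├─ g
         │  └─ f
         │     └─ z
         │        └─ r *
         ├─ h
         │  └─ z
         │     └─ k
         │        └─ n
         │           └─ m
         │              └─ e
         │                 └─ k *
         ├─ j
         │  └─ v *
         ├─ l
         │  └─ l
         │     └─ v *
         └─ r *
            └─ c
               └─ x
                  └─ d *
Counting every labelled node above: 34.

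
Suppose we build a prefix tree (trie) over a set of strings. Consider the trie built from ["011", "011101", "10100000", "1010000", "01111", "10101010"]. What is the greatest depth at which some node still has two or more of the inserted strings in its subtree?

7

Equivalently: take the maximum, over all pairs, of their longest common prefix length.
"1010000" and "10100000" agree on "1010000" (7 characters) before diverging; nothing deeper is shared.
Longest shared-prefix length: 7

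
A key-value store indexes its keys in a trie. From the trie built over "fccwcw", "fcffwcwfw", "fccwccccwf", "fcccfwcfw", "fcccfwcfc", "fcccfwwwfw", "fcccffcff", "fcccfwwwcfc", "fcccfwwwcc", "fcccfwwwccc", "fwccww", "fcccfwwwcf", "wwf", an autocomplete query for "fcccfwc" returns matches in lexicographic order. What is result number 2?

DFS of the "fcccfwc" subtree visits, in order: "fcccfwcfc", "fcccfwcfw"
The 2nd is fcccfwcfw.

fcccfwcfw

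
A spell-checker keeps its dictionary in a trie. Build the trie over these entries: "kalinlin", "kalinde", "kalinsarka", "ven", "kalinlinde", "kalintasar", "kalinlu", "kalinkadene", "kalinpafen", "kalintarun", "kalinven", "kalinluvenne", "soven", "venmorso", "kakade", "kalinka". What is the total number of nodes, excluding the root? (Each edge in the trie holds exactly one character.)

62

Insert word by word; a character creates a node only if that edge doesn't already exist:
  "kalinlin" → 8 new (k, a, l, i, n, l, i, n)
  "kalinde" → prefix "kalin" already present; 2 new (d, e)
  "kalinsarka" → prefix "kalin" already present; 5 new (s, a, r, k, a)
  "ven" → 3 new (v, e, n)
  "kalinlinde" → prefix "kalinlin" already present; 2 new (d, e)
  "kalintasar" → prefix "kalin" already present; 5 new (t, a, s, a, r)
  "kalinlu" → prefix "kalinl" already present; 1 new (u)
  "kalinkadene" → prefix "kalin" already present; 6 new (k, a, d, e, n, e)
  "kalinpafen" → prefix "kalin" already present; 5 new (p, a, f, e, n)
  "kalintarun" → prefix "kalinta" already present; 3 new (r, u, n)
  "kalinven" → prefix "kalin" already present; 3 new (v, e, n)
  "kalinluvenne" → prefix "kalinlu" already present; 5 new (v, e, n, n, e)
  "soven" → 5 new (s, o, v, e, n)
  "venmorso" → prefix "ven" already present; 5 new (m, o, r, s, o)
  "kakade" → prefix "ka" already present; 4 new (k, a, d, e)
  "kalinka" → prefix "kalinka" already present; 0 new (none)
Total nodes = 8 + 2 + 5 + 3 + 2 + 5 + 1 + 6 + 5 + 3 + 3 + 5 + 5 + 5 + 4 + 0 = 62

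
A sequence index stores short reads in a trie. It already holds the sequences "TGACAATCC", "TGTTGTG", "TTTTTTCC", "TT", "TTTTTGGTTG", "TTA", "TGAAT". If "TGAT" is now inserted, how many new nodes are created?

1

Walking "TGAT" from the root, the first 3 characters ("TGA") follow existing edges; "T" is the first miss.
So 4 − 3 = 1 new nodes.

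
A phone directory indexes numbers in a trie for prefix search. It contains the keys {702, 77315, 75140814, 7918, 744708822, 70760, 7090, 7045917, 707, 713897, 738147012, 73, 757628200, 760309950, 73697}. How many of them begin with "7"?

Walk to "7"; the words in its subtree are exactly those with that prefix.
Words under "7": 702, 7045917, 707, 70760, 7090, 713897, 73, 73697, 738147012, 744708822, 75140814, 757628200, 760309950, 77315, 7918
Count: 15

15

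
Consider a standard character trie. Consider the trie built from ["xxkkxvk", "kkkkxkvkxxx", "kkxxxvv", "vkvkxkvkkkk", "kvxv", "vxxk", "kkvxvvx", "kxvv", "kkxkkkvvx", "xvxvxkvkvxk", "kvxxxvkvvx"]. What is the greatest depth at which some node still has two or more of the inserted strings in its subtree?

Look for the deepest trie node that still has at least two words in its subtree.
"kkxkkkvvx" and "kkxxxvv" agree on "kkx" (3 characters) before diverging; nothing deeper is shared.
Longest shared-prefix length: 3

3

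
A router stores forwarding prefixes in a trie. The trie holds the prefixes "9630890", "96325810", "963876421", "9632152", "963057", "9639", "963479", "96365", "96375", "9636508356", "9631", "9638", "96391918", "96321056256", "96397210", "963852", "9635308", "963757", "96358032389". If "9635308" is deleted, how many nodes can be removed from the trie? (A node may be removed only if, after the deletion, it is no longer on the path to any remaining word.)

3

After clearing the end-marker at "9635308", prune upward until reaching a node still needed by another word.
The suffix "308" (3 nodes) is used only by "9635308"; the node for "9635" still has the child "8", so pruning stops there.
Nodes removed: 3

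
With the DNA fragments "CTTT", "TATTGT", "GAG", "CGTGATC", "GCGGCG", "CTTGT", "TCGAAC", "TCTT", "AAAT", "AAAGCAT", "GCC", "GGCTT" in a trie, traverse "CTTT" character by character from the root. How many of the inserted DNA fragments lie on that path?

1

Walk "CTTT" from the root; an end-of-word marker is hit whenever a stored word is a prefix of "CTTT".
Prefixes of the query that are stored words: "CTTT"
Count: 1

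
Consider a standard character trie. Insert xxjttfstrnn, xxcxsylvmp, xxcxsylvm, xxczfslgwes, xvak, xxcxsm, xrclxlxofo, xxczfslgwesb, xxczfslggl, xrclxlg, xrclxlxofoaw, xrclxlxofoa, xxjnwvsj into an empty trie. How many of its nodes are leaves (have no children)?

9

A leaf is a node with no children — equivalently, the end of a word that is not a proper prefix of any other stored word.
Those words: "xrclxlg", "xrclxlxofoaw", "xvak", "xxcxsm", "xxcxsylvmp", "xxczfslggl", "xxczfslgwesb", "xxjnwvsj", "xxjttfstrnn"
Leaf count: 9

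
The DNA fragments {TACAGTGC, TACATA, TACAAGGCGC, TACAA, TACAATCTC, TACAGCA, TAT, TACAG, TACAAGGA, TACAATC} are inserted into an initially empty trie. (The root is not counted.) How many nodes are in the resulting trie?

24

Count nodes per top-level branch (shared prefixes stored once):
  'T'-branch (TACAA, TACAAGGA, TACAAGGCGC, TACAATC, TACAATCTC, TACAG, TACAGCA, TACAGTGC, TACATA, TAT): 24 nodes
Sum: 24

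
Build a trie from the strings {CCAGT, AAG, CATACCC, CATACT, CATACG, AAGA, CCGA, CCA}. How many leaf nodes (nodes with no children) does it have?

Leaves are exactly the stored words that no other stored word extends.
Those words: "AAGA", "CATACCC", "CATACG", "CATACT", "CCAGT", "CCGA"
Leaf count: 6

6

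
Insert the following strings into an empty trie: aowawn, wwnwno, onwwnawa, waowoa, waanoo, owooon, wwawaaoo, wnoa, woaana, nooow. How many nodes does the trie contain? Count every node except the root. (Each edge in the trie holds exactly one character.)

Insert word by word; a character creates a node only if that edge doesn't already exist:
  "aowawn" → 6 new (a, o, w, a, w, n)
  "wwnwno" → 6 new (w, w, n, w, n, o)
  "onwwnawa" → 8 new (o, n, w, w, n, a, w, a)
  "waowoa" → prefix "w" already present; 5 new (a, o, w, o, a)
  "waanoo" → prefix "wa" already present; 4 new (a, n, o, o)
  "owooon" → prefix "o" already present; 5 new (w, o, o, o, n)
  "wwawaaoo" → prefix "ww" already present; 6 new (a, w, a, a, o, o)
  "wnoa" → prefix "w" already present; 3 new (n, o, a)
  "woaana" → prefix "w" already present; 5 new (o, a, a, n, a)
  "nooow" → 5 new (n, o, o, o, w)
Total nodes = 6 + 6 + 8 + 5 + 4 + 5 + 6 + 3 + 5 + 5 = 53

53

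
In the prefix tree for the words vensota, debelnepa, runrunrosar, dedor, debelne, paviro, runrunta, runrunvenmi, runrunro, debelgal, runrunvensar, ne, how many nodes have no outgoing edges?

Leaves are exactly the stored words that no other stored word extends.
Those words: "debelgal", "debelnepa", "dedor", "ne", "paviro", "runrunrosar", "runrunta", "runrunvenmi", "runrunvensar", "vensota"
Leaf count: 10

10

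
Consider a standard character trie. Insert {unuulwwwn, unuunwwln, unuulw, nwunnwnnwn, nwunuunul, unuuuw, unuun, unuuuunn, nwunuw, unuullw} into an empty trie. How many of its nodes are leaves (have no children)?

A leaf is a node with no children — equivalently, the end of a word that is not a proper prefix of any other stored word.
Those words: "nwunnwnnwn", "nwunuunul", "nwunuw", "unuullw", "unuulwwwn", "unuunwwln", "unuuuunn", "unuuuw"
Leaf count: 8

8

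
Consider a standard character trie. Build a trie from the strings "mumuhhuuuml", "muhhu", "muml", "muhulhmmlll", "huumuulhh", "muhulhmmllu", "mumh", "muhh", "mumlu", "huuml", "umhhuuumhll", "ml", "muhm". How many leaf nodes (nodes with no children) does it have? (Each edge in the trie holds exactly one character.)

11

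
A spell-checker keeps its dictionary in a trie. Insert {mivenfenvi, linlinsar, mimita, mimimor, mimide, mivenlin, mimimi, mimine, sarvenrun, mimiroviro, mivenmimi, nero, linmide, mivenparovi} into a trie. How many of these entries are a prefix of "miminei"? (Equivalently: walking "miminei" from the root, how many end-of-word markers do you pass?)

Walk "miminei" from the root; an end-of-word marker is hit whenever a stored word is a prefix of "miminei".
Prefixes of the query that are stored words: "mimine"
Count: 1

1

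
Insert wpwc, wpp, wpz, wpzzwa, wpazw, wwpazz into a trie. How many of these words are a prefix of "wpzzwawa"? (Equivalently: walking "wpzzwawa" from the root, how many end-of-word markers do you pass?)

Traverse "wpzzwawa" character by character; count nodes along the way that are marked as word ends.
Prefixes of the query that are stored words: "wpz", "wpzzwa"
Count: 2

2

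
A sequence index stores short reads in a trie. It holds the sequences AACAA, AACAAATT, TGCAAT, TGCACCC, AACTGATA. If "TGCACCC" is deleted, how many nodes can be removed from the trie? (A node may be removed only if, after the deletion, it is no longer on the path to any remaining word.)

3

Walk "TGCACCC" from the leaf back toward the root, removing each node that no remaining word uses.
The suffix "CCC" (3 nodes) is used only by "TGCACCC"; the node for "TGCA" still has the child "A", so pruning stops there.
Nodes removed: 3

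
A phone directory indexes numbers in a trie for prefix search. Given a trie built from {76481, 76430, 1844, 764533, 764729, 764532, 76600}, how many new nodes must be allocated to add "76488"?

1

Walking "76488" from the root, the first 4 characters ("7648") follow existing edges; "8" is the first miss.
Each of the 1 remaining characters creates one node.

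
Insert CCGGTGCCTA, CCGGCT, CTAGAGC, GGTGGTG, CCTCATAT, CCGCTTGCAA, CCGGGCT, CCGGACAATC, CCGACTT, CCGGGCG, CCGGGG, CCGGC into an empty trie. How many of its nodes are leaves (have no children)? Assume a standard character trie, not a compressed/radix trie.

A leaf is a node with no children — equivalently, the end of a word that is not a proper prefix of any other stored word.
Those words: "CCGACTT", "CCGCTTGCAA", "CCGGACAATC", "CCGGCT", "CCGGGCG", "CCGGGCT", "CCGGGG", "CCGGTGCCTA", "CCTCATAT", "CTAGAGC", "GGTGGTG"
Leaf count: 11

11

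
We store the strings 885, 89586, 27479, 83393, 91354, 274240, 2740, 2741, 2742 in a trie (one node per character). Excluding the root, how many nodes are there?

26

Count nodes per top-level branch (shared prefixes stored once):
  '2'-branch (2740, 2741, 2742, 274240, 27479): 10 nodes
  '8'-branch (83393, 885, 89586): 11 nodes
  '9'-branch (91354): 5 nodes
Sum: 26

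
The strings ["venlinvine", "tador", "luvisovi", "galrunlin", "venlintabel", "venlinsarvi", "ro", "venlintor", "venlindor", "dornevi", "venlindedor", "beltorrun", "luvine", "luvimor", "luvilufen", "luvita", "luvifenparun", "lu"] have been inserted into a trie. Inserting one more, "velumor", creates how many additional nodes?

5

Walking "velumor" from the root, the first 2 characters ("ve") follow existing edges; "l" is the first miss.
So 7 − 2 = 5 new nodes.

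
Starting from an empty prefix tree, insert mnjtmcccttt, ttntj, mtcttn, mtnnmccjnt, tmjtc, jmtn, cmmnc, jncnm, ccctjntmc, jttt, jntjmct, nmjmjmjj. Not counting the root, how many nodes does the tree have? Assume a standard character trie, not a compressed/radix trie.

70

Insert word by word; a character creates a node only if that edge doesn't already exist:
  "mnjtmcccttt" → 11 new (m, n, j, t, m, c, c, c, t, t, t)
  "ttntj" → 5 new (t, t, n, t, j)
  "mtcttn" → prefix "m" already present; 5 new (t, c, t, t, n)
  "mtnnmccjnt" → prefix "mt" already present; 8 new (n, n, m, c, c, j, n, t)
  "tmjtc" → prefix "t" already present; 4 new (m, j, t, c)
  "jmtn" → 4 new (j, m, t, n)
  "cmmnc" → 5 new (c, m, m, n, c)
  "jncnm" → prefix "j" already present; 4 new (n, c, n, m)
  "ccctjntmc" → prefix "c" already present; 8 new (c, c, t, j, n, t, m, c)
  "jttt" → prefix "j" already present; 3 new (t, t, t)
  "jntjmct" → prefix "jn" already present; 5 new (t, j, m, c, t)
  "nmjmjmjj" → 8 new (n, m, j, m, j, m, j, j)
Total nodes = 11 + 5 + 5 + 8 + 4 + 4 + 5 + 4 + 8 + 3 + 5 + 8 = 70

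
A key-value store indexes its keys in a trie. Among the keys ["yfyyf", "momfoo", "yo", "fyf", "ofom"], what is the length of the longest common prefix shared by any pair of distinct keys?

Equivalently: take the maximum, over all pairs, of their longest common prefix length.
e.g. "yfyyf" and "yo" share the prefix "y" of length 1; no pair shares a longer one.
Longest shared-prefix length: 1

1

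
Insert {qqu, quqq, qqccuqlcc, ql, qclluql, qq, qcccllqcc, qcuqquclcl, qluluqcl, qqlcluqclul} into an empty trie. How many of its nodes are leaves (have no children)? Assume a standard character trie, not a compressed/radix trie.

A leaf is a node with no children — equivalently, the end of a word that is not a proper prefix of any other stored word.
Those words: "qcccllqcc", "qclluql", "qcuqquclcl", "qluluqcl", "qqccuqlcc", "qqlcluqclul", "qqu", "quqq"
Leaf count: 8

8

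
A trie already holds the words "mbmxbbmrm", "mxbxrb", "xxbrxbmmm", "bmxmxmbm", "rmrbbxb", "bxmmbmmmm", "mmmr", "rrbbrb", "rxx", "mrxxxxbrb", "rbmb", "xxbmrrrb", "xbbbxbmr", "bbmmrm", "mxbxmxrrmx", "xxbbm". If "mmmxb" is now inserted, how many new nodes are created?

2

The longest prefix of "mmmxb" already in the trie is "mmm" (length 3).
So 5 − 3 = 2 new nodes.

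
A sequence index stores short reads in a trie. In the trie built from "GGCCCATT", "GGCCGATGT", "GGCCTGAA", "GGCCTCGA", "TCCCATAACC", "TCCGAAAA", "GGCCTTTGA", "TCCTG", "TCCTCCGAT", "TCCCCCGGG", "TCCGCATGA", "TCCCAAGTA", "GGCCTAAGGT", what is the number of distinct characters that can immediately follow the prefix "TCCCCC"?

The children of the "TCCCCC" node are the distinct next characters among strings starting with "TCCCCC".
Distinct next characters after "TCCCCC": G.
That node has 1 child edge.

1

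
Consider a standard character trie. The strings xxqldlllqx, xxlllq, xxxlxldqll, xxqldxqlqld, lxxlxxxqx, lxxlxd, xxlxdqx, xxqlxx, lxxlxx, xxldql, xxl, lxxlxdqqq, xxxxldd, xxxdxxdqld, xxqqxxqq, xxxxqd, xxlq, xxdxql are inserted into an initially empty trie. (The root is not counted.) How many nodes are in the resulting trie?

73

For each word, the new-node count is its length minus the longest prefix already in the trie:
  "xxqldlllqx" → 10 new (x, x, q, l, d, l, l, l, q, x)
  "xxlllq" → prefix "xx" already present; 4 new (l, l, l, q)
  "xxxlxldqll" → prefix "xx" already present; 8 new (x, l, x, l, d, q, l, l)
  "xxqldxqlqld" → prefix "xxqld" already present; 6 new (x, q, l, q, l, d)
  "lxxlxxxqx" → 9 new (l, x, x, l, x, x, x, q, x)
  "lxxlxd" → prefix "lxxlx" already present; 1 new (d)
  "xxlxdqx" → prefix "xxl" already present; 4 new (x, d, q, x)
  "xxqlxx" → prefix "xxql" already present; 2 new (x, x)
  "lxxlxx" → prefix "lxxlxx" already present; 0 new (none)
  "xxldql" → prefix "xxl" already present; 3 new (d, q, l)
  "xxl" → prefix "xxl" already present; 0 new (none)
  "lxxlxdqqq" → prefix "lxxlxd" already present; 3 new (q, q, q)
  "xxxxldd" → prefix "xxx" already present; 4 new (x, l, d, d)
  "xxxdxxdqld" → prefix "xxx" already present; 7 new (d, x, x, d, q, l, d)
  "xxqqxxqq" → prefix "xxq" already present; 5 new (q, x, x, q, q)
  "xxxxqd" → prefix "xxxx" already present; 2 new (q, d)
  "xxlq" → prefix "xxl" already present; 1 new (q)
  "xxdxql" → prefix "xx" already present; 4 new (d, x, q, l)
Total nodes = 10 + 4 + 8 + 6 + 9 + 1 + 4 + 2 + 0 + 3 + 0 + 3 + 4 + 7 + 5 + 2 + 1 + 4 = 73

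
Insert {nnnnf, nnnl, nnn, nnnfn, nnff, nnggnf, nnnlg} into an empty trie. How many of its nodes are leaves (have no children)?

5

Leaves are exactly the stored words that no other stored word extends.
Those words: "nnff", "nnggnf", "nnnfn", "nnnlg", "nnnnf"
Leaf count: 5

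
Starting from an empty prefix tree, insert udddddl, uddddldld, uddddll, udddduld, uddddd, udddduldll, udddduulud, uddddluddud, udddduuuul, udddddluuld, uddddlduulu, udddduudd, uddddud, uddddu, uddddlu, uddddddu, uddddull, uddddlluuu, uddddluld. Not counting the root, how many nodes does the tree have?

Trace insertions, counting only characters that open a new branch:
  "udddddl" → 7 new (u, d, d, d, d, d, l)
  "uddddldld" → prefix "udddd" already present; 4 new (l, d, l, d)
  "uddddll" → prefix "uddddl" already present; 1 new (l)
  "udddduld" → prefix "udddd" already present; 3 new (u, l, d)
  "uddddd" → prefix "uddddd" already present; 0 new (none)
  "udddduldll" → prefix "udddduld" already present; 2 new (l, l)
  "udddduulud" → prefix "uddddu" already present; 4 new (u, l, u, d)
  "uddddluddud" → prefix "uddddl" already present; 5 new (u, d, d, u, d)
  "udddduuuul" → prefix "udddduu" already present; 3 new (u, u, l)
  "udddddluuld" → prefix "udddddl" already present; 4 new (u, u, l, d)
  "uddddlduulu" → prefix "uddddld" already present; 4 new (u, u, l, u)
  "udddduudd" → prefix "udddduu" already present; 2 new (d, d)
  "uddddud" → prefix "uddddu" already present; 1 new (d)
  "uddddu" → prefix "uddddu" already present; 0 new (none)
  "uddddlu" → prefix "uddddlu" already present; 0 new (none)
  "uddddddu" → prefix "uddddd" already present; 2 new (d, u)
  "uddddull" → prefix "uddddul" already present; 1 new (l)
  "uddddlluuu" → prefix "uddddll" already present; 3 new (u, u, u)
  "uddddluld" → prefix "uddddlu" already present; 2 new (l, d)
Total nodes = 7 + 4 + 1 + 3 + 0 + 2 + 4 + 5 + 3 + 4 + 4 + 2 + 1 + 0 + 0 + 2 + 1 + 3 + 2 = 48

48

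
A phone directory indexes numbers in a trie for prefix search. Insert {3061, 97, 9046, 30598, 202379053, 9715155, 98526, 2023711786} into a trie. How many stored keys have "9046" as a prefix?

Traverse to the node for "9046", then collect every word in that subtree.
Words under "9046": 9046
Count: 1

1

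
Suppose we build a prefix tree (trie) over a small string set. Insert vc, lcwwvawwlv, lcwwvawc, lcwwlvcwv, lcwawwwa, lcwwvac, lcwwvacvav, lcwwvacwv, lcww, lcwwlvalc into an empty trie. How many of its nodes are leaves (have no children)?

8

A leaf is a node with no children — equivalently, the end of a word that is not a proper prefix of any other stored word.
Those words: "lcwawwwa", "lcwwlvalc", "lcwwlvcwv", "lcwwvacvav", "lcwwvacwv", "lcwwvawc", "lcwwvawwlv", "vc"
Leaf count: 8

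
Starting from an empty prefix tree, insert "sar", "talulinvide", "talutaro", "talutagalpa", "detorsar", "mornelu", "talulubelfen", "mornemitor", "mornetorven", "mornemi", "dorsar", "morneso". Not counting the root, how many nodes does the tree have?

63

For each word, the new-node count is its length minus the longest prefix already in the trie:
  "sar" → 3 new (s, a, r)
  "talulinvide" → 11 new (t, a, l, u, l, i, n, v, i, d, e)
  "talutaro" → prefix "talu" already present; 4 new (t, a, r, o)
  "talutagalpa" → prefix "taluta" already present; 5 new (g, a, l, p, a)
  "detorsar" → 8 new (d, e, t, o, r, s, a, r)
  "mornelu" → 7 new (m, o, r, n, e, l, u)
  "talulubelfen" → prefix "talul" already present; 7 new (u, b, e, l, f, e, n)
  "mornemitor" → prefix "morne" already present; 5 new (m, i, t, o, r)
  "mornetorven" → prefix "morne" already present; 6 new (t, o, r, v, e, n)
  "mornemi" → prefix "mornemi" already present; 0 new (none)
  "dorsar" → prefix "d" already present; 5 new (o, r, s, a, r)
  "morneso" → prefix "morne" already present; 2 new (s, o)
Total nodes = 3 + 11 + 4 + 5 + 8 + 7 + 7 + 5 + 6 + 0 + 5 + 2 = 63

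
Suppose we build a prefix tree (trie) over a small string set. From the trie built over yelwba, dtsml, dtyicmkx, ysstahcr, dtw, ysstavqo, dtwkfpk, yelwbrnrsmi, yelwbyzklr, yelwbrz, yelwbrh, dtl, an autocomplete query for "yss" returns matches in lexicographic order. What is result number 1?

ysstahcr

Words with prefix "yss", in lexicographic order: "ysstahcr", "ysstavqo"
The 1st is ysstahcr.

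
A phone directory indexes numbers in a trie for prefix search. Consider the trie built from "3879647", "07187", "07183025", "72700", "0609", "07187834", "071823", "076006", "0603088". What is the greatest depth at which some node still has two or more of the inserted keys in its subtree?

Equivalently: take the maximum, over all pairs, of their longest common prefix length.
e.g. "07187" and "07187834" share the prefix "07187" of length 5; no pair shares a longer one.
Longest shared-prefix length: 5

5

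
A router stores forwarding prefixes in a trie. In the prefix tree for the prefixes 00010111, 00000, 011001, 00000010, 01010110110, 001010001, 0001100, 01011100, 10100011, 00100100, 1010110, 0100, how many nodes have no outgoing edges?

11

A leaf is a node with no children — equivalently, the end of a word that is not a proper prefix of any other stored word.
Those words: "00000010", "00010111", "0001100", "00100100", "001010001", "0100", "01010110110", "01011100", "011001", "10100011", "1010110"
Leaf count: 11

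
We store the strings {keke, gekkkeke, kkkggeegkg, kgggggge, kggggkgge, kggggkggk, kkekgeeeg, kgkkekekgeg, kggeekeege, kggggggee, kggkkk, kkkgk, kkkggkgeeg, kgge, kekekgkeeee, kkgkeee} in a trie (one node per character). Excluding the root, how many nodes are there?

78

For each word, the new-node count is its length minus the longest prefix already in the trie:
  "keke" → 4 new (k, e, k, e)
  "gekkkeke" → 8 new (g, e, k, k, k, e, k, e)
  "kkkggeegkg" → prefix "k" already present; 9 new (k, k, g, g, e, e, g, k, g)
  "kgggggge" → prefix "k" already present; 7 new (g, g, g, g, g, g, e)
  "kggggkgge" → prefix "kgggg" already present; 4 new (k, g, g, e)
  "kggggkggk" → prefix "kggggkgg" already present; 1 new (k)
  "kkekgeeeg" → prefix "kk" already present; 7 new (e, k, g, e, e, e, g)
  "kgkkekekgeg" → prefix "kg" already present; 9 new (k, k, e, k, e, k, g, e, g)
  "kggeekeege" → prefix "kgg" already present; 7 new (e, e, k, e, e, g, e)
  "kggggggee" → prefix "kgggggge" already present; 1 new (e)
  "kggkkk" → prefix "kgg" already present; 3 new (k, k, k)
  "kkkgk" → prefix "kkkg" already present; 1 new (k)
  "kkkggkgeeg" → prefix "kkkgg" already present; 5 new (k, g, e, e, g)
  "kgge" → prefix "kgge" already present; 0 new (none)
  "kekekgkeeee" → prefix "keke" already present; 7 new (k, g, k, e, e, e, e)
  "kkgkeee" → prefix "kk" already present; 5 new (g, k, e, e, e)
Total nodes = 4 + 8 + 9 + 7 + 4 + 1 + 7 + 9 + 7 + 1 + 3 + 1 + 5 + 0 + 7 + 5 = 78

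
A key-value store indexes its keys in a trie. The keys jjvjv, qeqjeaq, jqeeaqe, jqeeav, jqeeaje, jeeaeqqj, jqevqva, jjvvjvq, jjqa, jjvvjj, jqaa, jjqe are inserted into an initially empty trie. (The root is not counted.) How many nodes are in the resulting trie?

For each word, the new-node count is its length minus the longest prefix already in the trie:
  "jjvjv" → 5 new (j, j, v, j, v)
  "qeqjeaq" → 7 new (q, e, q, j, e, a, q)
  "jqeeaqe" → prefix "j" already present; 6 new (q, e, e, a, q, e)
  "jqeeav" → prefix "jqeea" already present; 1 new (v)
  "jqeeaje" → prefix "jqeea" already present; 2 new (j, e)
  "jeeaeqqj" → prefix "j" already present; 7 new (e, e, a, e, q, q, j)
  "jqevqva" → prefix "jqe" already present; 4 new (v, q, v, a)
  "jjvvjvq" → prefix "jjv" already present; 4 new (v, j, v, q)
  "jjqa" → prefix "jj" already present; 2 new (q, a)
  "jjvvjj" → prefix "jjvvj" already present; 1 new (j)
  "jqaa" → prefix "jq" already present; 2 new (a, a)
  "jjqe" → prefix "jjq" already present; 1 new (e)
Total nodes = 5 + 7 + 6 + 1 + 2 + 7 + 4 + 4 + 2 + 1 + 2 + 1 = 42

42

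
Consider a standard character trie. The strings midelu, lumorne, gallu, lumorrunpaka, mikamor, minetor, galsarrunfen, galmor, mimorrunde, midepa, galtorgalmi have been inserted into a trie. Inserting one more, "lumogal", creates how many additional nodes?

3

Walking "lumogal" from the root, the first 4 characters ("lumo") follow existing edges; "g" is the first miss.
New nodes needed: |"lumogal"| − 4 = 7 − 4 = 3.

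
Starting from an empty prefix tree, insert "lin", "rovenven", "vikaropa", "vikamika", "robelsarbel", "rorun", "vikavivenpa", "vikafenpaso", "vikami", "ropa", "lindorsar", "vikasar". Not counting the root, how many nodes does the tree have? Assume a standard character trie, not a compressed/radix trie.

Count nodes per top-level branch (shared prefixes stored once):
  'l'-branch (lin, lindorsar): 9 nodes
  'r'-branch (robelsarbel, ropa, rorun, rovenven): 22 nodes
  'v'-branch (vikafenpaso, vikami, vikamika, vikaropa, vikasar, vikavivenpa): 29 nodes
Sum: 60

60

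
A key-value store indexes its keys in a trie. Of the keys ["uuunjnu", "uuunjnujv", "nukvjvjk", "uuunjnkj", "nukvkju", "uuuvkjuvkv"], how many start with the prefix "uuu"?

Filter for entries beginning with "uuu":
Words under "uuu": uuunjnkj, uuunjnu, uuunjnujv, uuuvkjuvkv
Count: 4

4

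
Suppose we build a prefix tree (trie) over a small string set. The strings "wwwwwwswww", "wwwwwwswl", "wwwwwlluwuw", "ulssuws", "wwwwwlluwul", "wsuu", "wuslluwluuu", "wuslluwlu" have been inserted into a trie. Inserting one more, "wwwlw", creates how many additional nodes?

2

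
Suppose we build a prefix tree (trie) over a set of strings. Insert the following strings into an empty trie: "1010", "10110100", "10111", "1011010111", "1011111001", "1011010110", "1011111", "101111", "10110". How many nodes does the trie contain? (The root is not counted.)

Trace insertions, counting only characters that open a new branch:
  "1010" → 4 new (1, 0, 1, 0)
  "10110100" → prefix "101" already present; 5 new (1, 0, 1, 0, 0)
  "10111" → prefix "1011" already present; 1 new (1)
  "1011010111" → prefix "1011010" already present; 3 new (1, 1, 1)
  "1011111001" → prefix "10111" already present; 5 new (1, 1, 0, 0, 1)
  "1011010110" → prefix "101101011" already present; 1 new (0)
  "1011111" → prefix "1011111" already present; 0 new (none)
  "101111" → prefix "101111" already present; 0 new (none)
  "10110" → prefix "10110" already present; 0 new (none)
Total nodes = 4 + 5 + 1 + 3 + 5 + 1 + 0 + 0 + 0 = 19

19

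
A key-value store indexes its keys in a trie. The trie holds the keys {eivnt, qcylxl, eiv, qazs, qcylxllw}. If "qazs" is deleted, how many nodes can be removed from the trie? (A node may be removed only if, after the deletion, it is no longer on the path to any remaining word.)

Walk "qazs" from the leaf back toward the root, removing each node that no remaining word uses.
The suffix "azs" (3 nodes) is used only by "qazs"; the node for "q" still has the child "c", so pruning stops there.
Nodes removed: 3

3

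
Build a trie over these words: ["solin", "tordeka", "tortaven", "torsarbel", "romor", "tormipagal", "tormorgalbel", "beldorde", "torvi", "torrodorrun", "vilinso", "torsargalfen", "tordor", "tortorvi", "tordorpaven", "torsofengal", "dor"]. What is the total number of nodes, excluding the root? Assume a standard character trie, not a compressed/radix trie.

Insert word by word; a character creates a node only if that edge doesn't already exist:
  "solin" → 5 new (s, o, l, i, n)
  "tordeka" → 7 new (t, o, r, d, e, k, a)
  "tortaven" → prefix "tor" already present; 5 new (t, a, v, e, n)
  "torsarbel" → prefix "tor" already present; 6 new (s, a, r, b, e, l)
  "romor" → 5 new (r, o, m, o, r)
  "tormipagal" → prefix "tor" already present; 7 new (m, i, p, a, g, a, l)
  "tormorgalbel" → prefix "torm" already present; 8 new (o, r, g, a, l, b, e, l)
  "beldorde" → 8 new (b, e, l, d, o, r, d, e)
  "torvi" → prefix "tor" already present; 2 new (v, i)
  "torrodorrun" → prefix "tor" already present; 8 new (r, o, d, o, r, r, u, n)
  "vilinso" → 7 new (v, i, l, i, n, s, o)
  "torsargalfen" → prefix "torsar" already present; 6 new (g, a, l, f, e, n)
  "tordor" → prefix "tord" already present; 2 new (o, r)
  "tortorvi" → prefix "tort" already present; 4 new (o, r, v, i)
  "tordorpaven" → prefix "tordor" already present; 5 new (p, a, v, e, n)
  "torsofengal" → prefix "tors" already present; 7 new (o, f, e, n, g, a, l)
  "dor" → 3 new (d, o, r)
Total nodes = 5 + 7 + 5 + 6 + 5 + 7 + 8 + 8 + 2 + 8 + 7 + 6 + 2 + 4 + 5 + 7 + 3 = 95

95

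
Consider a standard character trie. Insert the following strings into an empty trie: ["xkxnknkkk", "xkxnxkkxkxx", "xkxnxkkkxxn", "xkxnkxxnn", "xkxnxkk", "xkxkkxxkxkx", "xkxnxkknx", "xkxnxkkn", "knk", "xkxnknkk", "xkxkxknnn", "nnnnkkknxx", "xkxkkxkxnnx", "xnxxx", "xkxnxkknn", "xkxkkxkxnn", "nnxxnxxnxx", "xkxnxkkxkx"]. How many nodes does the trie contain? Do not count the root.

70

Count nodes per top-level branch (shared prefixes stored once):
  'k'-branch (knk): 3 nodes
  'n'-branch (nnnnkkknxx, nnxxnxxnxx): 18 nodes
  'x'-branch (xkxkkxkxnn, xkxkkxkxnnx, xkxkkxxkxkx, xkxkxknnn, xkxnknkk, xkxnknkkk, xkxnkxxnn, xkxnxkk, xkxnxkkkxxn, xkxnxkkn, xkxnxkknn, xkxnxkknx, xkxnxkkxkx, xkxnxkkxkxx, xnxxx): 49 nodes
Sum: 70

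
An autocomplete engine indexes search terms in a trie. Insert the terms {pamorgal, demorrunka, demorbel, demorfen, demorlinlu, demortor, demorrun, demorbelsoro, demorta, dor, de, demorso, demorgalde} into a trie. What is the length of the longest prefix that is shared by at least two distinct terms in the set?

8

Look for the deepest trie node that still has at least two words in its subtree.
"demorbel" and "demorbelsoro" agree on "demorbel" (8 characters) before diverging; nothing deeper is shared.
Longest shared-prefix length: 8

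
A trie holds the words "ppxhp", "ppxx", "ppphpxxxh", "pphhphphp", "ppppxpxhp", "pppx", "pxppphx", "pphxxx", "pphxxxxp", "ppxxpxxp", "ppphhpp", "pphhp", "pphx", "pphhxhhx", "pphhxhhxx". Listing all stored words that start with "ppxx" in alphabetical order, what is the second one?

ppxxpxxp

Words with prefix "ppxx", in lexicographic order: "ppxx", "ppxxpxxp"
Position 2: ppxxpxxp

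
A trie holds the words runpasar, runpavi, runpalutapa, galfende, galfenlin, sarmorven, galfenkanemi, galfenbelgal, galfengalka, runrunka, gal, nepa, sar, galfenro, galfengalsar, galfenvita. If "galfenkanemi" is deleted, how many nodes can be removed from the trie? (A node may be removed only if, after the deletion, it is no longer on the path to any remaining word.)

Walk "galfenkanemi" from the leaf back toward the root, removing each node that no remaining word uses.
The suffix "kanemi" (6 nodes) is used only by "galfenkanemi"; the node for "galfen" still has the child "d", so pruning stops there.
Nodes removed: 6

6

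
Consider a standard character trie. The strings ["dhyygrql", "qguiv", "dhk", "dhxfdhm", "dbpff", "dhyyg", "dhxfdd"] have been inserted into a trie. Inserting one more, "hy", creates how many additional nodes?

2

"hy" shares no prefix with any stored word, so all 2 characters open new nodes.
2 − 0 = 2 new nodes.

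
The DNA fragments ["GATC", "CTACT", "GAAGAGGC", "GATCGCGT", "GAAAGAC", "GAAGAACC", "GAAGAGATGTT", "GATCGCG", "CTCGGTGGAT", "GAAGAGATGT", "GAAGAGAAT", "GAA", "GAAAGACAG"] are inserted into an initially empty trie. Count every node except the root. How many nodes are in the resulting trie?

For each word, the new-node count is its length minus the longest prefix already in the trie:
  "GATC" → 4 new (G, A, T, C)
  "CTACT" → 5 new (C, T, A, C, T)
  "GAAGAGGC" → prefix "GA" already present; 6 new (A, G, A, G, G, C)
  "GATCGCGT" → prefix "GATC" already present; 4 new (G, C, G, T)
  "GAAAGAC" → prefix "GAA" already present; 4 new (A, G, A, C)
  "GAAGAACC" → prefix "GAAGA" already present; 3 new (A, C, C)
  "GAAGAGATGTT" → prefix "GAAGAG" already present; 5 new (A, T, G, T, T)
  "GATCGCG" → prefix "GATCGCG" already present; 0 new (none)
  "CTCGGTGGAT" → prefix "CT" already present; 8 new (C, G, G, T, G, G, A, T)
  "GAAGAGATGT" → prefix "GAAGAGATGT" already present; 0 new (none)
  "GAAGAGAAT" → prefix "GAAGAGA" already present; 2 new (A, T)
  "GAA" → prefix "GAA" already present; 0 new (none)
  "GAAAGACAG" → prefix "GAAAGAC" already present; 2 new (A, G)
Total nodes = 4 + 5 + 6 + 4 + 4 + 3 + 5 + 0 + 8 + 0 + 2 + 0 + 2 = 43

43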